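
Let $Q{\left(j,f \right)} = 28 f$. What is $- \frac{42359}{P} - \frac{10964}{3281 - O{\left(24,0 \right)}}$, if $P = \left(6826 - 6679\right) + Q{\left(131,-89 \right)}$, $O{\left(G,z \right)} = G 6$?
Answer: $\frac{107169603}{7356265} \approx 14.568$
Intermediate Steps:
$O{\left(G,z \right)} = 6 G$
$P = -2345$ ($P = \left(6826 - 6679\right) + 28 \left(-89\right) = 147 - 2492 = -2345$)
$- \frac{42359}{P} - \frac{10964}{3281 - O{\left(24,0 \right)}} = - \frac{42359}{-2345} - \frac{10964}{3281 - 6 \cdot 24} = \left(-42359\right) \left(- \frac{1}{2345}\right) - \frac{10964}{3281 - 144} = \frac{42359}{2345} - \frac{10964}{3281 - 144} = \frac{42359}{2345} - \frac{10964}{3137} = \frac{107169603}{7356265}$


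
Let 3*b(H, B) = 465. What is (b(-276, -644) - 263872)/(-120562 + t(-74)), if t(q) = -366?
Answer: 263717/120928 ≈ 2.1808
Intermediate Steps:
b(H, B) = 155 (b(H, B) = (⅓)*465 = 155)
(b(-276, -644) - 263872)/(-120562 + t(-74)) = (155 - 263872)/(-120562 - 366) = -263717/(-120928) = -263717*(-1/120928) = 263717/120928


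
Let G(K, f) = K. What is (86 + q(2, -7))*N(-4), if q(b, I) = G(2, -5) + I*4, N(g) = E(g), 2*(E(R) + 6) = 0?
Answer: -360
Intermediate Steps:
E(R) = -6 (E(R) = -6 + (½)*0 = -6 + 0 = -6)
N(g) = -6
q(b, I) = 2 + 4*I (q(b, I) = 2 + I*4 = 2 + 4*I)
(86 + q(2, -7))*N(-4) = (86 + (2 + 4*(-7)))*(-6) = (86 + (2 - 28))*(-6) = (86 - 26)*(-6) = 60*(-6) = -360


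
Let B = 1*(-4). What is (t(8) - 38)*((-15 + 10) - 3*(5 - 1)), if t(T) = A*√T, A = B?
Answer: 646 + 136*√2 ≈ 838.33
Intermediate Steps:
B = -4
A = -4
t(T) = -4*√T
(t(8) - 38)*((-15 + 10) - 3*(5 - 1)) = (-8*√2 - 38)*((-15 + 10) - 3*(5 - 1)) = (-8*√2 - 38)*(-5 - 3*4) = (-8*√2 - 38)*(-5 - 12) = (-38 - 8*√2)*(-17) = 646 + 136*√2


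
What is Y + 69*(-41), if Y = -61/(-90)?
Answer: -254549/90 ≈ -2828.3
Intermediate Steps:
Y = 61/90 (Y = -61*(-1/90) = 61/90 ≈ 0.67778)
Y + 69*(-41) = 61/90 + 69*(-41) = 61/90 - 2829 = -254549/90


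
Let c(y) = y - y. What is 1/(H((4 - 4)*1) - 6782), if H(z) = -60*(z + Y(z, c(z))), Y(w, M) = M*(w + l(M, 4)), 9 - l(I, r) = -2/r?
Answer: -1/6782 ≈ -0.00014745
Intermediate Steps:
c(y) = 0
l(I, r) = 9 + 2/r (l(I, r) = 9 - (-2)/r = 9 + 2/r)
Y(w, M) = M*(19/2 + w) (Y(w, M) = M*(w + (9 + 2/4)) = M*(w + (9 + 2*(¼))) = M*(w + (9 + ½)) = M*(w + 19/2) = M*(19/2 + w))
H(z) = -60*z (H(z) = -60*(z + (½)*0*(19 + 2*z)) = -60*(z + 0) = -60*z)
1/(H((4 - 4)*1) - 6782) = 1/(-60*(4 - 4) - 6782) = 1/(-0 - 6782) = 1/(-60*0 - 6782) = 1/(0 - 6782) = 1/(-6782) = -1/6782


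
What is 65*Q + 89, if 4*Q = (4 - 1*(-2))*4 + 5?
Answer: 2241/4 ≈ 560.25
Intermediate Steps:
Q = 29/4 (Q = ((4 - 1*(-2))*4 + 5)/4 = ((4 + 2)*4 + 5)/4 = (6*4 + 5)/4 = (24 + 5)/4 = (¼)*29 = 29/4 ≈ 7.2500)
65*Q + 89 = 65*(29/4) + 89 = 1885/4 + 89 = 2241/4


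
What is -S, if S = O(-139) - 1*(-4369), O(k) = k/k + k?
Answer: -4231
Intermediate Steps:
O(k) = 1 + k
S = 4231 (S = (1 - 139) - 1*(-4369) = -138 + 4369 = 4231)
-S = -1*4231 = -4231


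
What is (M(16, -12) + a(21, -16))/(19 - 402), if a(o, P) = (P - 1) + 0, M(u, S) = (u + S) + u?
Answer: -3/383 ≈ -0.0078329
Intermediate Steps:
M(u, S) = S + 2*u (M(u, S) = (S + u) + u = S + 2*u)
a(o, P) = -1 + P (a(o, P) = (-1 + P) + 0 = -1 + P)
(M(16, -12) + a(21, -16))/(19 - 402) = ((-12 + 2*16) + (-1 - 16))/(19 - 402) = ((-12 + 32) - 17)/(-383) = (20 - 17)*(-1/383) = 3*(-1/383) = -3/383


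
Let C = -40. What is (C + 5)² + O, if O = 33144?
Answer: 34369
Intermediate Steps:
(C + 5)² + O = (-40 + 5)² + 33144 = (-35)² + 33144 = 1225 + 33144 = 34369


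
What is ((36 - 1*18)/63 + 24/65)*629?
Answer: 187442/455 ≈ 411.96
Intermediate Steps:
((36 - 1*18)/63 + 24/65)*629 = ((36 - 18)*(1/63) + 24*(1/65))*629 = (18*(1/63) + 24/65)*629 = (2/7 + 24/65)*629 = (298/455)*629 = 187442/455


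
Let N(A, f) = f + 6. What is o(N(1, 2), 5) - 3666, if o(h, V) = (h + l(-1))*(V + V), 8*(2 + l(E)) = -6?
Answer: -7227/2 ≈ -3613.5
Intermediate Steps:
l(E) = -11/4 (l(E) = -2 + (1/8)*(-6) = -2 - 3/4 = -11/4)
N(A, f) = 6 + f
o(h, V) = 2*V*(-11/4 + h) (o(h, V) = (h - 11/4)*(V + V) = (-11/4 + h)*(2*V) = 2*V*(-11/4 + h))
o(N(1, 2), 5) - 3666 = (1/2)*5*(-11 + 4*(6 + 2)) - 3666 = (1/2)*5*(-11 + 4*8) - 3666 = (1/2)*5*(-11 + 32) - 3666 = (1/2)*5*21 - 3666 = 105/2 - 3666 = -7227/2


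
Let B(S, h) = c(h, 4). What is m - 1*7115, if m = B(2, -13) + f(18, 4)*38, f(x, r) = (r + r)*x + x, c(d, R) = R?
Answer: -955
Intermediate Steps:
f(x, r) = x + 2*r*x (f(x, r) = (2*r)*x + x = 2*r*x + x = x + 2*r*x)
B(S, h) = 4
m = 6160 (m = 4 + (18*(1 + 2*4))*38 = 4 + (18*(1 + 8))*38 = 4 + (18*9)*38 = 4 + 162*38 = 4 + 6156 = 6160)
m - 1*7115 = 6160 - 1*7115 = 6160 - 7115 = -955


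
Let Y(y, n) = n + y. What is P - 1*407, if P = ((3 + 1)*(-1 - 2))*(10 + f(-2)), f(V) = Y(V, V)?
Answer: -479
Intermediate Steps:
f(V) = 2*V (f(V) = V + V = 2*V)
P = -72 (P = ((3 + 1)*(-1 - 2))*(10 + 2*(-2)) = (4*(-3))*(10 - 4) = -12*6 = -72)
P - 1*407 = -72 - 1*407 = -72 - 407 = -479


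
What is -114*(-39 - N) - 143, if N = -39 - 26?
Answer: -3107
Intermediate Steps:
N = -65
-114*(-39 - N) - 143 = -114*(-39 - 1*(-65)) - 143 = -114*(-39 + 65) - 143 = -114*26 - 143 = -2964 - 143 = -3107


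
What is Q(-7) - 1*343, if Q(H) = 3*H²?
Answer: -196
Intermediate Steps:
Q(-7) - 1*343 = 3*(-7)² - 1*343 = 3*49 - 343 = 147 - 343 = -196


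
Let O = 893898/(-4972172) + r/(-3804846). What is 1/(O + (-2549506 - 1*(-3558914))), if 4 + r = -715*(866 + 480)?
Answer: 1576529062126/1591361162879503913 ≈ 9.9068e-7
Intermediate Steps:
r = -962394 (r = -4 - 715*(866 + 480) = -4 - 715*1346 = -4 - 962390 = -962394)
O = 115337022505/1576529062126 (O = 893898/(-4972172) - 962394/(-3804846) = 893898*(-1/4972172) - 962394*(-1/3804846) = -446949/2486086 + 160399/634141 = 115337022505/1576529062126 ≈ 0.073159)
1/(O + (-2549506 - 1*(-3558914))) = 1/(115337022505/1576529062126 + (-2549506 - 1*(-3558914))) = 1/(115337022505/1576529062126 + (-2549506 + 3558914)) = 1/(115337022505/1576529062126 + 1009408) = 1/(1591361162879503913/1576529062126) = 1576529062126/1591361162879503913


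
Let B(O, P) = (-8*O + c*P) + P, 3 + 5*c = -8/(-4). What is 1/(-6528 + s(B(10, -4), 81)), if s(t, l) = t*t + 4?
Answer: 25/9956 ≈ 0.0025110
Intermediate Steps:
c = -⅕ (c = -⅗ + (-8/(-4))/5 = -⅗ + (-8*(-¼))/5 = -⅗ + (⅕)*2 = -⅗ + ⅖ = -⅕ ≈ -0.20000)
B(O, P) = -8*O + 4*P/5 (B(O, P) = (-8*O - P/5) + P = -8*O + 4*P/5)
s(t, l) = 4 + t² (s(t, l) = t² + 4 = 4 + t²)
1/(-6528 + s(B(10, -4), 81)) = 1/(-6528 + (4 + (-8*10 + (⅘)*(-4))²)) = 1/(-6528 + (4 + (-80 - 16/5)²)) = 1/(-6528 + (4 + (-416/5)²)) = 1/(-6528 + (4 + 173056/25)) = 1/(-6528 + 173156/25) = 1/(9956/25) = 25/9956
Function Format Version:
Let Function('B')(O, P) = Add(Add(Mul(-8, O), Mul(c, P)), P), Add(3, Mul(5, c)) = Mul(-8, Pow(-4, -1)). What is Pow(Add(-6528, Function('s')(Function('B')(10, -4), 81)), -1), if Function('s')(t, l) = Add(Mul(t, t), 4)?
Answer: Rational(25, 9956) ≈ 0.0025110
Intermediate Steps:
c = Rational(-1, 5) (c = Add(Rational(-3, 5), Mul(Rational(1, 5), Mul(-8, Pow(-4, -1)))) = Add(Rational(-3, 5), Mul(Rational(1, 5), Mul(-8, Rational(-1, 4)))) = Add(Rational(-3, 5), Mul(Rational(1, 5), 2)) = Add(Rational(-3, 5), Rational(2, 5)) = Rational(-1, 5) ≈ -0.20000)
Function('B')(O, P) = Add(Mul(-8, O), Mul(Rational(4, 5), P)) (Function('B')(O, P) = Add(Add(Mul(-8, O), Mul(Rational(-1, 5), P)), P) = Add(Mul(-8, O), Mul(Rational(4, 5), P)))
Function('s')(t, l) = Add(4, Pow(t, 2)) (Function('s')(t, l) = Add(Pow(t, 2), 4) = Add(4, Pow(t, 2)))
Pow(Add(-6528, Function('s')(Function('B')(10, -4), 81)), -1) = Pow(Add(-6528, Add(4, Pow(Add(Mul(-8, 10), Mul(Rational(4, 5), -4)), 2))), -1) = Pow(Add(-6528, Add(4, Pow(Add(-80, Rational(-16, 5)), 2))), -1) = Pow(Add(-6528, Add(4, Pow(Rational(-416, 5), 2))), -1) = Pow(Add(-6528, Add(4, Rational(173056, 25))), -1) = Pow(Add(-6528, Rational(173156, 25)), -1) = Pow(Rational(9956, 25), -1) = Rational(25, 9956)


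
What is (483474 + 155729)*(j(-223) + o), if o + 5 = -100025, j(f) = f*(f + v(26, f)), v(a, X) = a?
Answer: -35858649097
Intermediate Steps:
j(f) = f*(26 + f) (j(f) = f*(f + 26) = f*(26 + f))
o = -100030 (o = -5 - 100025 = -100030)
(483474 + 155729)*(j(-223) + o) = (483474 + 155729)*(-223*(26 - 223) - 100030) = 639203*(-223*(-197) - 100030) = 639203*(43931 - 100030) = 639203*(-56099) = -35858649097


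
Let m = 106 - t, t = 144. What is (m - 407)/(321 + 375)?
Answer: -445/696 ≈ -0.63937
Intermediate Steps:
m = -38 (m = 106 - 1*144 = 106 - 144 = -38)
(m - 407)/(321 + 375) = (-38 - 407)/(321 + 375) = -445/696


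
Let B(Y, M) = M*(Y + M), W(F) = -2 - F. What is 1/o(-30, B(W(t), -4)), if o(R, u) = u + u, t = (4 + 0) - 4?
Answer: 1/48 ≈ 0.020833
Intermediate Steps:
t = 0 (t = 4 - 4 = 0)
B(Y, M) = M*(M + Y)
o(R, u) = 2*u
1/o(-30, B(W(t), -4)) = 1/(2*(-4*(-4 + (-2 - 1*0)))) = 1/(2*(-4*(-4 + (-2 + 0)))) = 1/(2*(-4*(-4 - 2))) = 1/(2*(-4*(-6))) = 1/(2*24) = 1/48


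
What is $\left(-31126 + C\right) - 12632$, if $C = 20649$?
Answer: $-23109$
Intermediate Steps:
$\left(-31126 + C\right) - 12632 = \left(-31126 + 20649\right) - 12632 = -10477 - 12632 = -23109$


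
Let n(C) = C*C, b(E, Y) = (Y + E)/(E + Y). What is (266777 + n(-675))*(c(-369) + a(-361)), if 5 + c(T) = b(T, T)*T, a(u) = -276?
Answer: -469561300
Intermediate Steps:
b(E, Y) = 1 (b(E, Y) = (E + Y)/(E + Y) = 1)
n(C) = C²
c(T) = -5 + T (c(T) = -5 + 1*T = -5 + T)
(266777 + n(-675))*(c(-369) + a(-361)) = (266777 + (-675)²)*((-5 - 369) - 276) = (266777 + 455625)*(-374 - 276) = 722402*(-650) = -469561300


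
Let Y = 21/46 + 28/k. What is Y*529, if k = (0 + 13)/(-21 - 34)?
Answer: -1623041/26 ≈ -62425.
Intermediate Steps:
k = -13/55 (k = 13/(-55) = 13*(-1/55) = -13/55 ≈ -0.23636)
Y = -70567/598 (Y = 21/46 + 28/(-13/55) = 21*(1/46) + 28*(-55/13) = 21/46 - 1540/13 = -70567/598 ≈ -118.01)
Y*529 = -70567/598*529 = -1623041/26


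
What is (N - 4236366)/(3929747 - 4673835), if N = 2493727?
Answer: 1742639/744088 ≈ 2.3420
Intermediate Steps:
(N - 4236366)/(3929747 - 4673835) = (2493727 - 4236366)/(3929747 - 4673835) = -1742639/(-744088) = -1742639*(-1/744088) = 1742639/744088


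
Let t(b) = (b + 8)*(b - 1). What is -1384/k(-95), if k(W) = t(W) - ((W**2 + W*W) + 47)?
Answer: 1384/9745 ≈ 0.14202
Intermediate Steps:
t(b) = (-1 + b)*(8 + b) (t(b) = (8 + b)*(-1 + b) = (-1 + b)*(8 + b))
k(W) = -55 - W**2 + 7*W (k(W) = (-8 + W**2 + 7*W) - ((W**2 + W*W) + 47) = (-8 + W**2 + 7*W) - ((W**2 + W**2) + 47) = (-8 + W**2 + 7*W) - (2*W**2 + 47) = (-8 + W**2 + 7*W) - (47 + 2*W**2) = (-8 + W**2 + 7*W) + (-47 - 2*W**2) = -55 - W**2 + 7*W)
-1384/k(-95) = -1384/(-55 - 1*(-95)**2 + 7*(-95)) = -1384/(-55 - 1*9025 - 665) = -1384/(-55 - 9025 - 665) = -1384/(-9745) = -1384*(-1/9745) = 1384/9745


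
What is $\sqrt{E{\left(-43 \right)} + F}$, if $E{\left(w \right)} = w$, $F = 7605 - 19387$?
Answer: $5 i \sqrt{473} \approx 108.74 i$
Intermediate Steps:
$F = -11782$ ($F = 7605 - 19387 = -11782$)
$\sqrt{E{\left(-43 \right)} + F} = \sqrt{-43 - 11782} = \sqrt{-11825} = 5 i \sqrt{473}$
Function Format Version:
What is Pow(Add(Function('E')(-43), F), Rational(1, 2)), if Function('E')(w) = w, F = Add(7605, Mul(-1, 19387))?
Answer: Mul(5, I, Pow(473, Rational(1, 2))) ≈ Mul(108.74, I)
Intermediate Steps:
F = -11782 (F = Add(7605, -19387) = -11782)
Pow(Add(Function('E')(-43), F), Rational(1, 2)) = Pow(Add(-43, -11782), Rational(1, 2)) = Pow(-11825, Rational(1, 2)) = Mul(5, I, Pow(473, Rational(1, 2)))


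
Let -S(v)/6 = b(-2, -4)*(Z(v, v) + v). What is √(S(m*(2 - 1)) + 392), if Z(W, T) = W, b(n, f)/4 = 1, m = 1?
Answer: 2*√86 ≈ 18.547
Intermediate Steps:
b(n, f) = 4 (b(n, f) = 4*1 = 4)
S(v) = -48*v (S(v) = -24*(v + v) = -24*2*v = -48*v)
√(S(m*(2 - 1)) + 392) = √(-48*(2 - 1) + 392) = √(-48 + 392) = √344 = 2*√86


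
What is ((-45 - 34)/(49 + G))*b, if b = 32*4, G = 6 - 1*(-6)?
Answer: -10112/61 ≈ -165.77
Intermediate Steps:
G = 12 (G = 6 + 6 = 12)
b = 128
((-45 - 34)/(49 + G))*b = ((-45 - 34)/(49 + 12))*128 = -79/61*128 = -10112/61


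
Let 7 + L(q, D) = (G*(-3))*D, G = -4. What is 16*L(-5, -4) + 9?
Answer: -871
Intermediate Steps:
L(q, D) = -7 + 12*D (L(q, D) = -7 + (-4*(-3))*D = -7 + 12*D)
16*L(-5, -4) + 9 = 16*(-7 + 12*(-4)) + 9 = 16*(-7 - 48) + 9 = 16*(-55) + 9 = -880 + 9 = -871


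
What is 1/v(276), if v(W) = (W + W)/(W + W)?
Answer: 1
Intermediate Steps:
v(W) = 1 (v(W) = (2*W)/((2*W)) = (2*W)*(1/(2*W)) = 1)
1/v(276) = 1/1 = 1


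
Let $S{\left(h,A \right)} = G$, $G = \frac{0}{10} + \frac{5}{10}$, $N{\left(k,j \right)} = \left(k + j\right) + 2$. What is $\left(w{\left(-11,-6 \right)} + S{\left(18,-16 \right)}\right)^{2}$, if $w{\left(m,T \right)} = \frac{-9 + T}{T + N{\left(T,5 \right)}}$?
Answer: $\frac{49}{4} \approx 12.25$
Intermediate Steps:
$N{\left(k,j \right)} = 2 + j + k$ ($N{\left(k,j \right)} = \left(j + k\right) + 2 = 2 + j + k$)
$G = \frac{1}{2}$ ($G = 0 \cdot \frac{1}{10} + 5 \cdot \frac{1}{10} = 0 + \frac{1}{2} = \frac{1}{2} \approx 0.5$)
$S{\left(h,A \right)} = \frac{1}{2}$
$w{\left(m,T \right)} = \frac{-9 + T}{7 + 2 T}$ ($w{\left(m,T \right)} = \frac{-9 + T}{T + \left(2 + 5 + T\right)} = \frac{-9 + T}{T + \left(7 + T\right)} = \frac{-9 + T}{7 + 2 T}$)
$\left(w{\left(-11,-6 \right)} + S{\left(18,-16 \right)}\right)^{2} = \left(\frac{-9 - 6}{7 + 2 \left(-6\right)} + \frac{1}{2}\right)^{2} = \left(\frac{1}{7 - 12} \left(-15\right) + \frac{1}{2}\right)^{2} = \left(\frac{1}{-5} \left(-15\right) + \frac{1}{2}\right)^{2} = \left(\left(- \frac{1}{5}\right) \left(-15\right) + \frac{1}{2}\right)^{2} = \left(3 + \frac{1}{2}\right)^{2} = \left(\frac{7}{2}\right)^{2} = \frac{49}{4}$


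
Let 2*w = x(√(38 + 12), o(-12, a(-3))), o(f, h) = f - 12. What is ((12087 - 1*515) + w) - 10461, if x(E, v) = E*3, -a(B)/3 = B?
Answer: 1111 + 15*√2/2 ≈ 1121.6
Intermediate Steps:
a(B) = -3*B
o(f, h) = -12 + f
x(E, v) = 3*E
w = 15*√2/2 (w = (3*√(38 + 12))/2 = (3*√50)/2 = (3*(5*√2))/2 = (15*√2)/2 = 15*√2/2 ≈ 10.607)
((12087 - 1*515) + w) - 10461 = ((12087 - 1*515) + 15*√2/2) - 10461 = ((12087 - 515) + 15*√2/2) - 10461 = (11572 + 15*√2/2) - 10461 = 1111 + 15*√2/2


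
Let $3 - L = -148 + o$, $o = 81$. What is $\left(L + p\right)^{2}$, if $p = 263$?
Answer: $110889$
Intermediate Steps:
$L = 70$ ($L = 3 - \left(-148 + 81\right) = 3 - -67 = 3 + 67 = 70$)
$\left(L + p\right)^{2} = \left(70 + 263\right)^{2} = 333^{2} = 110889$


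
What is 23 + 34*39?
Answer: 1349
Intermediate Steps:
23 + 34*39 = 23 + 1326 = 1349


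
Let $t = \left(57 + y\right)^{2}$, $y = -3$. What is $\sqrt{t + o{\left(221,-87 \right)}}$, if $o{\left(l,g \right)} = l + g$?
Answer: $5 \sqrt{122} \approx 55.227$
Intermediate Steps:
$o{\left(l,g \right)} = g + l$
$t = 2916$ ($t = \left(57 - 3\right)^{2} = 54^{2} = 2916$)
$\sqrt{t + o{\left(221,-87 \right)}} = \sqrt{2916 + \left(-87 + 221\right)} = \sqrt{2916 + 134} = \sqrt{3050} = 5 \sqrt{122}$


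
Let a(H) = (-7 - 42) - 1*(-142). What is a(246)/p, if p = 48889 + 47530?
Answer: 93/96419 ≈ 0.00096454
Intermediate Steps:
a(H) = 93 (a(H) = -49 + 142 = 93)
p = 96419
a(246)/p = 93/96419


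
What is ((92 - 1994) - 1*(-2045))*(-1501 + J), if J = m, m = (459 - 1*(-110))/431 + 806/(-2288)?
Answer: -739611821/3448 ≈ -2.1450e+5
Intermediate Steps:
m = 36711/37928 (m = (459 + 110)*(1/431) + 806*(-1/2288) = 569*(1/431) - 31/88 = 569/431 - 31/88 = 36711/37928 ≈ 0.96791)
J = 36711/37928 ≈ 0.96791
((92 - 1994) - 1*(-2045))*(-1501 + J) = ((92 - 1994) - 1*(-2045))*(-1501 + 36711/37928) = (-1902 + 2045)*(-56893217/37928) = 143*(-56893217/37928) = -739611821/3448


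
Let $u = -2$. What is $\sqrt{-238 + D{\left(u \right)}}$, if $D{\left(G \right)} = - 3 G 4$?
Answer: $i \sqrt{214} \approx 14.629 i$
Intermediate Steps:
$D{\left(G \right)} = - 12 G$
$\sqrt{-238 + D{\left(u \right)}} = \sqrt{-238 - -24} = \sqrt{-238 + 24} = \sqrt{-214} = i \sqrt{214}$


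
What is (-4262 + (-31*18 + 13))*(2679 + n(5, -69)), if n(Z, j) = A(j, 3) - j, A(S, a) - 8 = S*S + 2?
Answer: -36143833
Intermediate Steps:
A(S, a) = 10 + S² (A(S, a) = 8 + (S*S + 2) = 8 + (S² + 2) = 8 + (2 + S²) = 10 + S²)
n(Z, j) = 10 + j² - j (n(Z, j) = (10 + j²) - j = 10 + j² - j)
(-4262 + (-31*18 + 13))*(2679 + n(5, -69)) = (-4262 + (-31*18 + 13))*(2679 + (10 + (-69)² - 1*(-69))) = (-4262 + (-558 + 13))*(2679 + (10 + 4761 + 69)) = (-4262 - 545)*(2679 + 4840) = -4807*7519 = -36143833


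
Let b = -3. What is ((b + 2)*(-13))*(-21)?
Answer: -273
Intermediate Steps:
((b + 2)*(-13))*(-21) = ((-3 + 2)*(-13))*(-21) = -1*(-13)*(-21) = 13*(-21) = -273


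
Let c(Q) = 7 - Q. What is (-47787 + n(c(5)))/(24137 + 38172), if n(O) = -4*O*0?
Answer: -47787/62309 ≈ -0.76694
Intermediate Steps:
n(O) = 0
(-47787 + n(c(5)))/(24137 + 38172) = (-47787 + 0)/(24137 + 38172) = -47787/62309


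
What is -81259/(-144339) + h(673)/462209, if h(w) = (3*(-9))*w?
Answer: 34935857162/66714784851 ≈ 0.52366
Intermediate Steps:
h(w) = -27*w
-81259/(-144339) + h(673)/462209 = -81259/(-144339) - 27*673/462209 = -81259*(-1/144339) - 18171*1/462209 = 81259/144339 - 18171/462209 = 34935857162/66714784851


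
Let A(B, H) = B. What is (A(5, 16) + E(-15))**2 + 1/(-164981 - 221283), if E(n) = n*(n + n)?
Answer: 79966304599/386264 ≈ 2.0703e+5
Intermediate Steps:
E(n) = 2*n**2 (E(n) = n*(2*n) = 2*n**2)
(A(5, 16) + E(-15))**2 + 1/(-164981 - 221283) = (5 + 2*(-15)**2)**2 + 1/(-164981 - 221283) = (5 + 2*225)**2 + 1/(-386264) = (5 + 450)**2 - 1/386264 = 455**2 - 1/386264 = 207025 - 1/386264 = 79966304599/386264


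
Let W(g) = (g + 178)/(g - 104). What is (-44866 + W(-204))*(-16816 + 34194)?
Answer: -60035350839/77 ≈ -7.7968e+8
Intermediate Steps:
W(g) = (178 + g)/(-104 + g)
(-44866 + W(-204))*(-16816 + 34194) = (-44866 + (178 - 204)/(-104 - 204))*(-16816 + 34194) = (-44866 - 26/(-308))*17378 = (-44866 - 1/308*(-26))*17378 = (-44866 + 13/154)*17378 = -6909351/154*17378 = -60035350839/77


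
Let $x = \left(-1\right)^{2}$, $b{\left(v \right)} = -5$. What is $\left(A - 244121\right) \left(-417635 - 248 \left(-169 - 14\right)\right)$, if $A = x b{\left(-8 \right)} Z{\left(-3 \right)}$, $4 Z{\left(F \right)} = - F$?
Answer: $\frac{363502729249}{4} \approx 9.0876 \cdot 10^{10}$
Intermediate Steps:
$x = 1$
$Z{\left(F \right)} = - \frac{F}{4}$ ($Z{\left(F \right)} = \frac{\left(-1\right) F}{4} = - \frac{F}{4}$)
$A = - \frac{15}{4}$ ($A = 1 \left(-5\right) \left(\left(- \frac{1}{4}\right) \left(-3\right)\right) = \left(-5\right) \frac{3}{4} = - \frac{15}{4} \approx -3.75$)
$\left(A - 244121\right) \left(-417635 - 248 \left(-169 - 14\right)\right) = \left(- \frac{15}{4} - 244121\right) \left(-417635 - 248 \left(-169 - 14\right)\right) = - \frac{976499 \left(-417635 - -45384\right)}{4} = - \frac{976499 \left(-417635 + 45384\right)}{4} = \left(- \frac{976499}{4}\right) \left(-372251\right) = \frac{363502729249}{4}$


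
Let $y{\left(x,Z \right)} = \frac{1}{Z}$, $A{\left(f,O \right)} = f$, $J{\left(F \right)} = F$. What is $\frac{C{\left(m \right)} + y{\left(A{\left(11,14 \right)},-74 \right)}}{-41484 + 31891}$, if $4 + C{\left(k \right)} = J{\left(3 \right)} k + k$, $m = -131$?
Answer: $\frac{39073}{709882} \approx 0.055042$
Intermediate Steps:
$C{\left(k \right)} = -4 + 4 k$ ($C{\left(k \right)} = -4 + \left(3 k + k\right) = -4 + 4 k$)
$\frac{C{\left(m \right)} + y{\left(A{\left(11,14 \right)},-74 \right)}}{-41484 + 31891} = \frac{\left(-4 + 4 \left(-131\right)\right) + \frac{1}{-74}}{-41484 + 31891} = \frac{\left(-4 - 524\right) - \frac{1}{74}}{-9593} = \left(-528 - \frac{1}{74}\right) \left(- \frac{1}{9593}\right) = \left(- \frac{39073}{74}\right) \left(- \frac{1}{9593}\right) = \frac{39073}{709882}$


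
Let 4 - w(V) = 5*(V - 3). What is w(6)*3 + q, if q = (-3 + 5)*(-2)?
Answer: -37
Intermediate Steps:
q = -4 (q = 2*(-2) = -4)
w(V) = 19 - 5*V (w(V) = 4 - 5*(V - 3) = 4 - 5*(-3 + V) = 4 - (-15 + 5*V) = 4 + (15 - 5*V) = 19 - 5*V)
w(6)*3 + q = (19 - 5*6)*3 - 4 = (19 - 30)*3 - 4 = -11*3 - 4 = -33 - 4 = -37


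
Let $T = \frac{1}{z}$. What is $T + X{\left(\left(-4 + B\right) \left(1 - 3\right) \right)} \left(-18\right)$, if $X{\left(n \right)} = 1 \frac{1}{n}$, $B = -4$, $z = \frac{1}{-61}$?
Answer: $- \frac{497}{8} \approx -62.125$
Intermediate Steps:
$z = - \frac{1}{61} \approx -0.016393$
$X{\left(n \right)} = \frac{1}{n}$
$T = -61$ ($T = \frac{1}{- \frac{1}{61}} = -61$)
$T + X{\left(\left(-4 + B\right) \left(1 - 3\right) \right)} \left(-18\right) = -61 + \frac{1}{\left(-4 - 4\right) \left(1 - 3\right)} \left(-18\right) = -61 + \frac{1}{\left(-8\right) \left(1 - 3\right)} \left(-18\right) = -61 + \frac{1}{\left(-8\right) \left(-2\right)} \left(-18\right) = -61 + \frac{1}{16} \left(-18\right) = -61 - \frac{9}{8} = - \frac{497}{8}$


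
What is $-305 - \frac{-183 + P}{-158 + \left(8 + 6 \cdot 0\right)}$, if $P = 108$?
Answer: $- \frac{611}{2} \approx -305.5$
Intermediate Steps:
$-305 - \frac{-183 + P}{-158 + \left(8 + 6 \cdot 0\right)} = -305 - \frac{-183 + 108}{-158 + \left(8 + 6 \cdot 0\right)} = -305 - - \frac{75}{-158 + \left(8 + 0\right)} = -305 - - \frac{75}{-158 + 8} = -305 - - \frac{75}{-150} = -305 - \left(-75\right) \left(- \frac{1}{150}\right) = -305 - \frac{1}{2} = - \frac{611}{2}$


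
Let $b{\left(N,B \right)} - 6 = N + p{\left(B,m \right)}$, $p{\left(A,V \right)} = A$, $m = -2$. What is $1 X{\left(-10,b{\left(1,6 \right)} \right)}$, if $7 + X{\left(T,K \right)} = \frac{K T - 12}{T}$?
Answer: $\frac{36}{5} \approx 7.2$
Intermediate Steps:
$b{\left(N,B \right)} = 6 + B + N$ ($b{\left(N,B \right)} = 6 + \left(N + B\right) = 6 + \left(B + N\right) = 6 + B + N$)
$X{\left(T,K \right)} = -7 + \frac{-12 + K T}{T}$ ($X{\left(T,K \right)} = -7 + \frac{K T - 12}{T} = -7 + \frac{-12 + K T}{T}$)
$1 X{\left(-10,b{\left(1,6 \right)} \right)} = 1 \left(-7 + \left(6 + 6 + 1\right) - \frac{12}{-10}\right) = 1 \left(-7 + 13 - - \frac{6}{5}\right) = 1 \left(-7 + 13 + \frac{6}{5}\right) = 1 \cdot \frac{36}{5} = \frac{36}{5}$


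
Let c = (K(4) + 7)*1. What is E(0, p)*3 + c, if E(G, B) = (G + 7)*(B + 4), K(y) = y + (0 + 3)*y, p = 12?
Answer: 359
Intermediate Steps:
K(y) = 4*y (K(y) = y + 3*y = 4*y)
E(G, B) = (4 + B)*(7 + G) (E(G, B) = (7 + G)*(4 + B) = (4 + B)*(7 + G))
c = 23 (c = (4*4 + 7)*1 = (16 + 7)*1 = 23*1 = 23)
E(0, p)*3 + c = (28 + 4*0 + 7*12 + 12*0)*3 + 23 = (28 + 0 + 84 + 0)*3 + 23 = 112*3 + 23 = 336 + 23 = 359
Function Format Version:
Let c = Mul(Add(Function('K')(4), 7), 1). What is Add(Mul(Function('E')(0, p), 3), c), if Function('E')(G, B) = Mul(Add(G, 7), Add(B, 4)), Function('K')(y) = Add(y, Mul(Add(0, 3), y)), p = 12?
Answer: 359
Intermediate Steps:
Function('K')(y) = Mul(4, y) (Function('K')(y) = Add(y, Mul(3, y)) = Mul(4, y))
Function('E')(G, B) = Mul(Add(4, B), Add(7, G)) (Function('E')(G, B) = Mul(Add(7, G), Add(4, B)) = Mul(Add(4, B), Add(7, G)))
c = 23 (c = Mul(Add(Mul(4, 4), 7), 1) = Mul(Add(16, 7), 1) = Mul(23, 1) = 23)
Add(Mul(Function('E')(0, p), 3), c) = Add(Mul(Add(28, Mul(4, 0), Mul(7, 12), Mul(12, 0)), 3), 23) = Add(Mul(Add(28, 0, 84, 0), 3), 23) = Add(Mul(112, 3), 23) = Add(336, 23) = 359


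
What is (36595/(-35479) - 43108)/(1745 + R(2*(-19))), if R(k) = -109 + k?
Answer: -1529465327/56695442 ≈ -26.977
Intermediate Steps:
(36595/(-35479) - 43108)/(1745 + R(2*(-19))) = (36595/(-35479) - 43108)/(1745 + (-109 + 2*(-19))) = (36595*(-1/35479) - 43108)/(1745 + (-109 - 38)) = (-36595/35479 - 43108)/(1745 - 147) = -1529465327/35479/1598 = -1529465327/35479*1/1598 = -1529465327/56695442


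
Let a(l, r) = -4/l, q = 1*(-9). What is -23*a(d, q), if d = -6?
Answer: -46/3 ≈ -15.333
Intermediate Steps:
q = -9
-23*a(d, q) = -(-92)/(-6) = -(-92)*(-1)/6 = -23*2/3 = -46/3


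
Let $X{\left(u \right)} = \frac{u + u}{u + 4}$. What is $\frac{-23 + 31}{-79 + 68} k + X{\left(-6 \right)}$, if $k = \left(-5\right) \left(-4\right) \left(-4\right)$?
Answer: $\frac{706}{11} \approx 64.182$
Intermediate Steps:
$k = -80$ ($k = 20 \left(-4\right) = -80$)
$X{\left(u \right)} = \frac{2 u}{4 + u}$
$\frac{-23 + 31}{-79 + 68} k + X{\left(-6 \right)} = \frac{-23 + 31}{-79 + 68} \left(-80\right) + 2 \left(-6\right) \frac{1}{4 - 6} = \frac{8}{-11} \left(-80\right) + 2 \left(-6\right) \frac{1}{-2} = 8 \left(- \frac{1}{11}\right) \left(-80\right) + 2 \left(-6\right) \left(- \frac{1}{2}\right) = \left(- \frac{8}{11}\right) \left(-80\right) + 6 = \frac{640}{11} + 6 = \frac{706}{11}$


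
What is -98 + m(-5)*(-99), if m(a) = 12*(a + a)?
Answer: 11782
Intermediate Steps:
m(a) = 24*a (m(a) = 12*(2*a) = 24*a)
-98 + m(-5)*(-99) = -98 + (24*(-5))*(-99) = -98 - 120*(-99) = -98 + 11880 = 11782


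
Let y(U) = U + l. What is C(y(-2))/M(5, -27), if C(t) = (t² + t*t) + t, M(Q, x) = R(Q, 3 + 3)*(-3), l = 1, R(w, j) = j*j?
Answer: -1/108 ≈ -0.0092593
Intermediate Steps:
R(w, j) = j²
y(U) = 1 + U (y(U) = U + 1 = 1 + U)
M(Q, x) = -108 (M(Q, x) = (3 + 3)²*(-3) = 6²*(-3) = 36*(-3) = -108)
C(t) = t + 2*t² (C(t) = (t² + t²) + t = 2*t² + t = t + 2*t²)
C(y(-2))/M(5, -27) = ((1 - 2)*(1 + 2*(1 - 2)))/(-108) = -(1 + 2*(-1))*(-1/108) = -(1 - 2)*(-1/108) = -1*(-1)*(-1/108) = 1*(-1/108) = -1/108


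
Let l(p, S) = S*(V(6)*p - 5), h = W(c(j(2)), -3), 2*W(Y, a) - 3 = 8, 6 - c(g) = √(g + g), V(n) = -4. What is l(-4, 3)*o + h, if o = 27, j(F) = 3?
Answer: 1793/2 ≈ 896.50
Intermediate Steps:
c(g) = 6 - √2*√g (c(g) = 6 - √(g + g) = 6 - √(2*g) = 6 - √2*√g)
W(Y, a) = 11/2 (W(Y, a) = 3/2 + (½)*8 = 3/2 + 4 = 11/2)
h = 11/2 ≈ 5.5000
l(p, S) = S*(-5 - 4*p) (l(p, S) = S*(-4*p - 5) = S*(-5 - 4*p))
l(-4, 3)*o + h = (3*(-5 - 4*(-4)))*27 + 11/2 = (3*(-5 + 16))*27 + 11/2 = (3*11)*27 + 11/2 = 33*27 + 11/2 = 891 + 11/2 = 1793/2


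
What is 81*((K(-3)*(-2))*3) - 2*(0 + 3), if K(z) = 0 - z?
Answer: -1464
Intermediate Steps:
K(z) = -z
81*((K(-3)*(-2))*3) - 2*(0 + 3) = 81*((-1*(-3)*(-2))*3) - 2*(0 + 3) = 81*((3*(-2))*3) - 2*3 = 81*(-6*3) - 6 = 81*(-18) - 6 = -1458 - 6 = -1464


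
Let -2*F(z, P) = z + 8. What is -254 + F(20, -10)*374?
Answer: -5490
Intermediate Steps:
F(z, P) = -4 - z/2 (F(z, P) = -(z + 8)/2 = -(8 + z)/2 = -4 - z/2)
-254 + F(20, -10)*374 = -254 + (-4 - ½*20)*374 = -254 + (-4 - 10)*374 = -254 - 14*374 = -254 - 5236 = -5490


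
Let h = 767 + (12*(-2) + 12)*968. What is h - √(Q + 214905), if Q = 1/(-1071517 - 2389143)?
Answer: -10849 - √643434576431289335/1730330 ≈ -11313.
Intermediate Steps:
Q = -1/3460660 (Q = 1/(-3460660) = -1/3460660 ≈ -2.8896e-7)
h = -10849 (h = 767 + (-24 + 12)*968 = 767 - 12*968 = 767 - 11616 = -10849)
h - √(Q + 214905) = -10849 - √(-1/3460660 + 214905) = -10849 - √(743713137299/3460660) = -10849 - √643434576431289335/1730330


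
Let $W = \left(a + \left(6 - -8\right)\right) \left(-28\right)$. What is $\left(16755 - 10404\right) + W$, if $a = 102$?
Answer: $3103$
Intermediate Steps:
$W = -3248$ ($W = \left(102 + \left(6 - -8\right)\right) \left(-28\right) = \left(102 + \left(6 + 8\right)\right) \left(-28\right) = \left(102 + 14\right) \left(-28\right) = 116 \left(-28\right) = -3248$)
$\left(16755 - 10404\right) + W = \left(16755 - 10404\right) - 3248 = 6351 - 3248 = 3103$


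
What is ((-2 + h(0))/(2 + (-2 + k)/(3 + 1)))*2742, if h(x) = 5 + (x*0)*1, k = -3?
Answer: 10968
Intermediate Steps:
h(x) = 5 (h(x) = 5 + 0*1 = 5 + 0 = 5)
((-2 + h(0))/(2 + (-2 + k)/(3 + 1)))*2742 = ((-2 + 5)/(2 + (-2 - 3)/(3 + 1)))*2742 = (3/(2 - 5/4))*2742 = (3/(3/4))*2742 = (3*(4/3))*2742 = 4*2742 = 10968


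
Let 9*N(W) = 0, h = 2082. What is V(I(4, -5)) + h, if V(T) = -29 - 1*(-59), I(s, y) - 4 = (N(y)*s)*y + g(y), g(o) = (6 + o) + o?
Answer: 2112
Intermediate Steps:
g(o) = 6 + 2*o
N(W) = 0 (N(W) = (1/9)*0 = 0)
I(s, y) = 10 + 2*y (I(s, y) = 4 + ((0*s)*y + (6 + 2*y)) = 4 + (0*y + (6 + 2*y)) = 4 + (0 + (6 + 2*y)) = 4 + (6 + 2*y) = 10 + 2*y)
V(T) = 30 (V(T) = -29 + 59 = 30)
V(I(4, -5)) + h = 30 + 2082 = 2112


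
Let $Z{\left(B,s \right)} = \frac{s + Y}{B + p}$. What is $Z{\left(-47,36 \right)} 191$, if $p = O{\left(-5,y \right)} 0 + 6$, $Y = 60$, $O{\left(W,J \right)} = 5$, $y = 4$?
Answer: $- \frac{18336}{41} \approx -447.22$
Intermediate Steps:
$p = 6$ ($p = 5 \cdot 0 + 6 = 0 + 6 = 6$)
$Z{\left(B,s \right)} = \frac{60 + s}{6 + B}$ ($Z{\left(B,s \right)} = \frac{s + 60}{B + 6} = \frac{60 + s}{6 + B}$)
$Z{\left(-47,36 \right)} 191 = \frac{60 + 36}{6 - 47} \cdot 191 = \frac{1}{-41} \cdot 96 \cdot 191 = \left(- \frac{1}{41}\right) 96 \cdot 191 = \left(- \frac{96}{41}\right) 191 = - \frac{18336}{41}$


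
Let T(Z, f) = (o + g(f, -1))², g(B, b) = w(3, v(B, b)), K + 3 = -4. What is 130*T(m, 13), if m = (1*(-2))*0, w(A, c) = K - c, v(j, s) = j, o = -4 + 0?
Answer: 74880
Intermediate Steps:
o = -4
K = -7 (K = -3 - 4 = -7)
w(A, c) = -7 - c
g(B, b) = -7 - B
m = 0 (m = -2*0 = 0)
T(Z, f) = (-11 - f)² (T(Z, f) = (-4 + (-7 - f))² = (-11 - f)²)
130*T(m, 13) = 130*(11 + 13)² = 130*24² = 130*576 = 74880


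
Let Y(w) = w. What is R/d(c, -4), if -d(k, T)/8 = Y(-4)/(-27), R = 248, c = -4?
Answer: -837/4 ≈ -209.25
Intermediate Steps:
d(k, T) = -32/27 (d(k, T) = -(-32)/(-27) = -(-32)*(-1)/27 = -8*4/27 = -32/27)
R/d(c, -4) = 248/(-32/27) = 248*(-27/32) = -837/4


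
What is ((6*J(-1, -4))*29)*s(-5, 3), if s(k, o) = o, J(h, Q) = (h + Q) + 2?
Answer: -1566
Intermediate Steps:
J(h, Q) = 2 + Q + h (J(h, Q) = (Q + h) + 2 = 2 + Q + h)
((6*J(-1, -4))*29)*s(-5, 3) = ((6*(2 - 4 - 1))*29)*3 = ((6*(-3))*29)*3 = -18*29*3 = -522*3 = -1566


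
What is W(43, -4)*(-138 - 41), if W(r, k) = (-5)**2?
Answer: -4475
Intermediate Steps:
W(r, k) = 25
W(43, -4)*(-138 - 41) = 25*(-138 - 41) = 25*(-179) = -4475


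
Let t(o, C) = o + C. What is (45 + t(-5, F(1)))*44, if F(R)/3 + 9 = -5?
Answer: -88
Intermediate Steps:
F(R) = -42 (F(R) = -27 + 3*(-5) = -27 - 15 = -42)
t(o, C) = C + o
(45 + t(-5, F(1)))*44 = (45 + (-42 - 5))*44 = (45 - 47)*44 = -2*44 = -88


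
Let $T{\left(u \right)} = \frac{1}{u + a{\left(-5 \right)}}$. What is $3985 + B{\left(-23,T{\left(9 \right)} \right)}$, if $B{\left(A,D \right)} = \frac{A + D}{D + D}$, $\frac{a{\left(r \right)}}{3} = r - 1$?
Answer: $4089$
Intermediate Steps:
$a{\left(r \right)} = -3 + 3 r$ ($a{\left(r \right)} = 3 \left(r - 1\right) = 3 \left(-1 + r\right) = -3 + 3 r$)
$T{\left(u \right)} = \frac{1}{-18 + u}$ ($T{\left(u \right)} = \frac{1}{u + \left(-3 + 3 \left(-5\right)\right)} = \frac{1}{u - 18} = \frac{1}{-18 + u}$)
$B{\left(A,D \right)} = \frac{A + D}{2 D}$
$3985 + B{\left(-23,T{\left(9 \right)} \right)} = 3985 + \frac{-23 + \frac{1}{-18 + 9}}{2 \frac{1}{-18 + 9}} = 3985 + \frac{-23 + \frac{1}{-9}}{2 \frac{1}{-9}} = 3985 + \frac{-23 - \frac{1}{9}}{2 \left(- \frac{1}{9}\right)} = 3985 + \frac{1}{2} \left(-9\right) \left(- \frac{208}{9}\right) = 3985 + 104 = 4089$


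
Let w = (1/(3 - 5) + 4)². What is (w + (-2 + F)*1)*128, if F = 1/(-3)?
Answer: 3808/3 ≈ 1269.3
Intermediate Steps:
F = -⅓ ≈ -0.33333
w = 49/4 (w = (1/(-2) + 4)² = (-½ + 4)² = (7/2)² = 49/4 ≈ 12.250)
(w + (-2 + F)*1)*128 = (49/4 + (-2 - ⅓)*1)*128 = (49/4 - 7/3*1)*128 = (49/4 - 7/3)*128 = (119/12)*128 = 3808/3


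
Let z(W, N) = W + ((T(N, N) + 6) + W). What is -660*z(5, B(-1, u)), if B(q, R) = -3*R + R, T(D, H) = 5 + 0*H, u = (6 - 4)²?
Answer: -13860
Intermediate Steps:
u = 4 (u = 2² = 4)
T(D, H) = 5 (T(D, H) = 5 + 0 = 5)
B(q, R) = -2*R
z(W, N) = 11 + 2*W (z(W, N) = W + ((5 + 6) + W) = W + (11 + W) = 11 + 2*W)
-660*z(5, B(-1, u)) = -660*(11 + 2*5) = -660*(11 + 10) = -660*21 = -13860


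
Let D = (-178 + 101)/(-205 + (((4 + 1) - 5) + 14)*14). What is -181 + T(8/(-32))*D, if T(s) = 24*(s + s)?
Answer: -851/3 ≈ -283.67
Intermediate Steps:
T(s) = 48*s (T(s) = 24*(2*s) = 48*s)
D = 77/9 (D = -77/(-205 + ((5 - 5) + 14)*14) = -77/(-205 + (0 + 14)*14) = -77/(-205 + 14*14) = -77/(-205 + 196) = -77/(-9) = -77*(-⅑) = 77/9 ≈ 8.5556)
-181 + T(8/(-32))*D = -181 + (48*(8/(-32)))*(77/9) = -181 + (48*(8*(-1/32)))*(77/9) = -181 + (48*(-¼))*(77/9) = -181 - 12*77/9 = -181 - 308/3 = -851/3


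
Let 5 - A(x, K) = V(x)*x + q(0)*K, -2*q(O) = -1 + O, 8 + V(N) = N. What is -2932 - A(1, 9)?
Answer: -5879/2 ≈ -2939.5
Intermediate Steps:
V(N) = -8 + N
q(O) = ½ - O/2 (q(O) = -(-1 + O)/2 = ½ - O/2)
A(x, K) = 5 - K/2 - x*(-8 + x) (A(x, K) = 5 - ((-8 + x)*x + (½ - ½*0)*K) = 5 - (x*(-8 + x) + (½ + 0)*K) = 5 - (x*(-8 + x) + K/2) = 5 - (K/2 + x*(-8 + x)) = 5 + (-K/2 - x*(-8 + x)) = 5 - K/2 - x*(-8 + x))
-2932 - A(1, 9) = -2932 - (5 - ½*9 - 1*1*(-8 + 1)) = -2932 - (5 - 9/2 - 1*1*(-7)) = -2932 - (5 - 9/2 + 7) = -2932 - 1*15/2 = -2932 - 15/2 = -5879/2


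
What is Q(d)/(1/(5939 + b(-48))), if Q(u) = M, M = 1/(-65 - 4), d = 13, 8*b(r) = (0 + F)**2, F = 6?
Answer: -11887/138 ≈ -86.138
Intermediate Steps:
b(r) = 9/2 (b(r) = (0 + 6)**2/8 = (1/8)*6**2 = (1/8)*36 = 9/2)
M = -1/69 (M = 1/(-69) = -1/69 ≈ -0.014493)
Q(u) = -1/69
Q(d)/(1/(5939 + b(-48))) = -1/(69*(1/(5939 + 9/2))) = -1/(69*(1/(11887/2))) = -1/(69*2/11887) = -1/69*11887/2 = -11887/138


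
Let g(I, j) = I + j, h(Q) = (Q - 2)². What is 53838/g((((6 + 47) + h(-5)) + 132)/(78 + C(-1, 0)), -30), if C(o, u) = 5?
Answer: -744759/376 ≈ -1980.7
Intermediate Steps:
h(Q) = (-2 + Q)²
53838/g((((6 + 47) + h(-5)) + 132)/(78 + C(-1, 0)), -30) = 53838/((((6 + 47) + (-2 - 5)²) + 132)/(78 + 5) - 30) = 53838/(((53 + (-7)²) + 132)/83 - 30) = 53838/(((53 + 49) + 132)*(1/83) - 30) = 53838/((102 + 132)*(1/83) - 30) = 53838/(234*(1/83) - 30) = 53838/(234/83 - 30) = 53838/(-2256/83) = 53838*(-83/2256) = -744759/376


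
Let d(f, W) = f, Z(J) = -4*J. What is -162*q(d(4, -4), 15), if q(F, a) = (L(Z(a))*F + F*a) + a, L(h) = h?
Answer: 26730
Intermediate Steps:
q(F, a) = a - 3*F*a (q(F, a) = ((-4*a)*F + F*a) + a = (-4*F*a + F*a) + a = -3*F*a + a = a - 3*F*a)
-162*q(d(4, -4), 15) = -2430*(1 - 3*4) = -2430*(1 - 12) = -2430*(-11) = -162*(-165) = 26730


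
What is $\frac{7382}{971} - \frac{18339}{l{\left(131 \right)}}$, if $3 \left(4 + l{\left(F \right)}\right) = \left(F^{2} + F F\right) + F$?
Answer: $\frac{200821955}{33442211} \approx 6.005$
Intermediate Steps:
$l{\left(F \right)} = -4 + \frac{F}{3} + \frac{2 F^{2}}{3}$ ($l{\left(F \right)} = -4 + \frac{\left(F^{2} + F F\right) + F}{3} = -4 + \frac{\left(F^{2} + F^{2}\right) + F}{3} = -4 + \frac{2 F^{2} + F}{3} = -4 + \frac{F + 2 F^{2}}{3} = -4 + \left(\frac{F}{3} + \frac{2 F^{2}}{3}\right) = -4 + \frac{F}{3} + \frac{2 F^{2}}{3}$)
$\frac{7382}{971} - \frac{18339}{l{\left(131 \right)}} = \frac{7382}{971} - \frac{18339}{-4 + \frac{1}{3} \cdot 131 + \frac{2 \cdot 131^{2}}{3}} = 7382 \cdot \frac{1}{971} - \frac{18339}{-4 + \frac{131}{3} + \frac{2}{3} \cdot 17161} = \frac{7382}{971} - \frac{18339}{-4 + \frac{131}{3} + \frac{34322}{3}} = \frac{7382}{971} - \frac{18339}{\frac{34441}{3}} = \frac{7382}{971} - \frac{55017}{34441} = \frac{200821955}{33442211}$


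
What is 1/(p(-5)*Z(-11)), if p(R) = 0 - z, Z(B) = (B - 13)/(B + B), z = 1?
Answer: -11/12 ≈ -0.91667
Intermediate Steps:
Z(B) = (-13 + B)/(2*B) (Z(B) = (-13 + B)/((2*B)) = (-13 + B)*(1/(2*B)) = (-13 + B)/(2*B))
p(R) = -1 (p(R) = 0 - 1*1 = 0 - 1 = -1)
1/(p(-5)*Z(-11)) = 1/(-(-13 - 11)/(2*(-11))) = 1/(-(-1)*(-24)/(2*11)) = 1/(-1*12/11) = 1/(-12/11) = -11/12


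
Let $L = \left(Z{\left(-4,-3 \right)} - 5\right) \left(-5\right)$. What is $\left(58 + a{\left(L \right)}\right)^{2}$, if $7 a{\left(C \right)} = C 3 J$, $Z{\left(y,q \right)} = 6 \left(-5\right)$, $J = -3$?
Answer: $27889$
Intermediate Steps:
$Z{\left(y,q \right)} = -30$
$L = 175$ ($L = \left(-30 - 5\right) \left(-5\right) = \left(-35\right) \left(-5\right) = 175$)
$a{\left(C \right)} = - \frac{9 C}{7}$ ($a{\left(C \right)} = \frac{C 3 \left(-3\right)}{7} = \frac{3 C \left(-3\right)}{7} = \frac{\left(-9\right) C}{7} = - \frac{9 C}{7}$)
$\left(58 + a{\left(L \right)}\right)^{2} = \left(58 - 225\right)^{2} = \left(-167\right)^{2} = 27889$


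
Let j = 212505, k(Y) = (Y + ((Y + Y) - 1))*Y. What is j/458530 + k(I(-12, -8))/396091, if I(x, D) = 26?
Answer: 17017859003/36323921246 ≈ 0.46850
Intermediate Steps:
k(Y) = Y*(-1 + 3*Y) (k(Y) = (Y + (2*Y - 1))*Y = (Y + (-1 + 2*Y))*Y = (-1 + 3*Y)*Y = Y*(-1 + 3*Y))
j/458530 + k(I(-12, -8))/396091 = 212505/458530 + (26*(-1 + 3*26))/396091 = 212505*(1/458530) + (26*(-1 + 78))*(1/396091) = 42501/91706 + (26*77)*(1/396091) = 42501/91706 + 2002*(1/396091) = 42501/91706 + 2002/396091 = 17017859003/36323921246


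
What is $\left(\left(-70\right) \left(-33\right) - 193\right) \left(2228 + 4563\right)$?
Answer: $14376547$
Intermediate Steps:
$\left(\left(-70\right) \left(-33\right) - 193\right) \left(2228 + 4563\right) = \left(2310 - 193\right) 6791 = 2117 \cdot 6791 = 14376547$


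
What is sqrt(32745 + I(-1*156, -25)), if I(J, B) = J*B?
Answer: sqrt(36645) ≈ 191.43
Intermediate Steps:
I(J, B) = B*J
sqrt(32745 + I(-1*156, -25)) = sqrt(32745 - (-25)*156) = sqrt(32745 - 25*(-156)) = sqrt(32745 + 3900) = sqrt(36645)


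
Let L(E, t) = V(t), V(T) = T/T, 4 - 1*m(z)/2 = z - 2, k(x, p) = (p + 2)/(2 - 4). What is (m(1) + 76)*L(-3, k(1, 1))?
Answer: 86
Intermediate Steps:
k(x, p) = -1 - p/2 (k(x, p) = (2 + p)/(-2) = (2 + p)*(-1/2) = -1 - p/2)
m(z) = 12 - 2*z (m(z) = 8 - 2*(z - 2) = 8 - 2*(-2 + z) = 8 + (4 - 2*z) = 12 - 2*z)
V(T) = 1
L(E, t) = 1
(m(1) + 76)*L(-3, k(1, 1)) = ((12 - 2*1) + 76)*1 = ((12 - 2) + 76)*1 = (10 + 76)*1 = 86*1 = 86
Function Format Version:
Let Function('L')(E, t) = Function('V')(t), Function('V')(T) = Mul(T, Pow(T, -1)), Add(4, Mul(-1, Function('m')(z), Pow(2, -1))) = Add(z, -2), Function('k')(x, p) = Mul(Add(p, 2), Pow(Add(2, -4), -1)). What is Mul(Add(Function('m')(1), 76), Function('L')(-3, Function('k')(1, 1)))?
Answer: 86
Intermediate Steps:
Function('k')(x, p) = Add(-1, Mul(Rational(-1, 2), p)) (Function('k')(x, p) = Mul(Add(2, p), Pow(-2, -1)) = Mul(Add(2, p), Rational(-1, 2)) = Add(-1, Mul(Rational(-1, 2), p)))
Function('m')(z) = Add(12, Mul(-2, z)) (Function('m')(z) = Add(8, Mul(-2, Add(z, -2))) = Add(8, Mul(-2, Add(-2, z))) = Add(8, Add(4, Mul(-2, z))) = Add(12, Mul(-2, z)))
Function('V')(T) = 1
Function('L')(E, t) = 1
Mul(Add(Function('m')(1), 76), Function('L')(-3, Function('k')(1, 1))) = Mul(Add(Add(12, Mul(-2, 1)), 76), 1) = Mul(Add(Add(12, -2), 76), 1) = Mul(Add(10, 76), 1) = Mul(86, 1) = 86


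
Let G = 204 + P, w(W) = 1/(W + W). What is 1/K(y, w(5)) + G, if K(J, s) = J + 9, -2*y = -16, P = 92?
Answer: 5033/17 ≈ 296.06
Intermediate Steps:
w(W) = 1/(2*W)
y = 8 (y = -½*(-16) = 8)
K(J, s) = 9 + J
G = 296 (G = 204 + 92 = 296)
1/K(y, w(5)) + G = 1/(9 + 8) + 296 = 1/17 + 296 = 5033/17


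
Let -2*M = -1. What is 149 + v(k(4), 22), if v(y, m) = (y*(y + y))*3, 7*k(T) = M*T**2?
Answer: 7685/49 ≈ 156.84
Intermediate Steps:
M = 1/2 (M = -1/2*(-1) = 1/2 ≈ 0.50000)
k(T) = T**2/14 (k(T) = (T**2/2)/7 = T**2/14)
v(y, m) = 6*y**2 (v(y, m) = (y*(2*y))*3 = (2*y**2)*3 = 6*y**2)
149 + v(k(4), 22) = 149 + 6*((1/14)*4**2)**2 = 149 + 6*((1/14)*16)**2 = 149 + 6*(8/7)**2 = 149 + 6*(64/49) = 149 + 384/49 = 7685/49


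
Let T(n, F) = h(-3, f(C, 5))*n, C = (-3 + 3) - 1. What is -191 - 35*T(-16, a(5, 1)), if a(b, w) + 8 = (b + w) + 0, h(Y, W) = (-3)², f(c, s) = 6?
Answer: 4849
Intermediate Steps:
C = -1 (C = 0 - 1 = -1)
h(Y, W) = 9
a(b, w) = -8 + b + w (a(b, w) = -8 + ((b + w) + 0) = -8 + (b + w) = -8 + b + w)
T(n, F) = 9*n
-191 - 35*T(-16, a(5, 1)) = -191 - 315*(-16) = -191 - 35*(-144) = -191 + 5040 = 4849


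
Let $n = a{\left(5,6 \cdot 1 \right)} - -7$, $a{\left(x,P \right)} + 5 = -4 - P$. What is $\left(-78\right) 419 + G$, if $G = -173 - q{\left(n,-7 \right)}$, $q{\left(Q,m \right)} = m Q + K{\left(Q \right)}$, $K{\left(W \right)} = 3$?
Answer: $-32914$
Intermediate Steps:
$a{\left(x,P \right)} = -9 - P$ ($a{\left(x,P \right)} = -5 - \left(4 + P\right) = -9 - P$)
$n = -8$ ($n = \left(-9 - 6 \cdot 1\right) - -7 = \left(-9 - 6\right) + 7 = -15 + 7 = -8$)
$q{\left(Q,m \right)} = 3 + Q m$ ($q{\left(Q,m \right)} = m Q + 3 = Q m + 3 = 3 + Q m$)
$G = -232$ ($G = -173 - \left(3 - -56\right) = -173 - \left(3 + 56\right) = -173 - 59 = -232$)
$\left(-78\right) 419 + G = \left(-78\right) 419 - 232 = -32682 - 232 = -32914$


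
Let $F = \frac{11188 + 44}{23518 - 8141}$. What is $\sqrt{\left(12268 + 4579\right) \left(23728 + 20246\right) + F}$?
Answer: $\frac{3 \sqrt{19463425077537514}}{15377} \approx 27218.0$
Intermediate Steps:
$F = \frac{11232}{15377} \approx 0.73044$
$\sqrt{\left(12268 + 4579\right) \left(23728 + 20246\right) + F} = \sqrt{\left(12268 + 4579\right) \left(23728 + 20246\right) + \frac{11232}{15377}} = \sqrt{16847 \cdot 43974 + \frac{11232}{15377}} = \sqrt{740829978 + \frac{11232}{15377}} = \sqrt{\frac{11391742582938}{15377}} = \frac{3 \sqrt{19463425077537514}}{15377}$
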